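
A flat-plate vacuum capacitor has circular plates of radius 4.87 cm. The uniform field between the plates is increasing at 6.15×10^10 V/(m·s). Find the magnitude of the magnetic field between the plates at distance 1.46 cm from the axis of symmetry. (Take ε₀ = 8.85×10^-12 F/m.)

Total displacement current: I_d = ε₀(πR²)(dE/dt) = (8.85×10^-12)(7.451×10^-3)(6.15×10^10) = 4.055×10^-3 A.
An Ampèrian loop of radius r encloses a fraction (r/R)² of I_d. Then B·2πr = μ₀ I_d (r/R)², giving B = μ₀ I_d r/(2πR²) = 4.99×10^-9 T.

4.99×10^-9 T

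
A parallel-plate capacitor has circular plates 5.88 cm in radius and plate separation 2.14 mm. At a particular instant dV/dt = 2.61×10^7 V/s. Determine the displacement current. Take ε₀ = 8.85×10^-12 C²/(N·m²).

C = ε₀A/d = (8.85×10^-12)(0.01086)/(2.14×10^-3) = 4.491×10^-11 F.
I_d = C dV/dt = (4.491×10^-11)(2.61×10^7) = 1.17×10^-3 A.

1.17×10^-3 A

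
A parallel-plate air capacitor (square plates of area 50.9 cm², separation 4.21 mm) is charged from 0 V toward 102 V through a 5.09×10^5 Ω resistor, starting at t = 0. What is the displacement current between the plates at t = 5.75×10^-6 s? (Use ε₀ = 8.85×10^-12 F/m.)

6.97×10^-5 A

C = ε₀A/d = (8.85×10^-12)(5.09×10^-3)/(4.21×10^-3) = 1.070×10^-11 F, so τ = RC = 5.446×10^-6 s.
The conduction current is I(t) = (V₀/R) e^(−t/τ), and the displacement current between the plates equals it.
t/τ = 1.056; I_d = (102/5.09×10^5) · e^(−1.056) = (2.004×10^-4)(0.3478) = 6.97×10^-5 A.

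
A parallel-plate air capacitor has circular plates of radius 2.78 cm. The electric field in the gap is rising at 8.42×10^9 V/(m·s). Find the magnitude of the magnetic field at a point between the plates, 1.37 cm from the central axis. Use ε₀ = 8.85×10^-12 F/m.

Total displacement current: I_d = ε₀(πR²)(dE/dt) = (8.85×10^-12)(2.428×10^-3)(8.42×10^9) = 1.809×10^-4 A.
An Ampèrian loop of radius r encloses a fraction (r/R)² of I_d. Then B·2πr = μ₀ I_d (r/R)², giving B = μ₀ I_d r/(2πR²) = 6.41×10^-10 T.

6.41×10^-10 T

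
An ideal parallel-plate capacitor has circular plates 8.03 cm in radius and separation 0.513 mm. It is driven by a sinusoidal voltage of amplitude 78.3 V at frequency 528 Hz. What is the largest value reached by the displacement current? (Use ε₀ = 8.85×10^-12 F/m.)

C = ε₀A/d = (8.85×10^-12)(0.02026)/(5.13×10^-4) = 3.495×10^-10 F; ω = 2πf = 3318 rad/s.
I_d = C dV/dt, so |I_d|_max = C V₀ ω = (3.495×10^-10)(78.3)(3318) = 9.08×10^-5 A.

9.08×10^-5 A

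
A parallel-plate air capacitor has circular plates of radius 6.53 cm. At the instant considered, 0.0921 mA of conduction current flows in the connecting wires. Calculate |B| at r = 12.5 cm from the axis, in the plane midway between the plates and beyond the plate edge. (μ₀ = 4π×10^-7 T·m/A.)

By continuity the displacement current in the gap matches the conduction current: I_d = 9.21×10^-5 A.
For r ≥ R the full I_d is enclosed: B = μ₀ I_d/(2πr) = (4π×10^-7)(9.21×10^-5)/(2π·0.125) = 1.47×10^-10 T.

1.47×10^-10 T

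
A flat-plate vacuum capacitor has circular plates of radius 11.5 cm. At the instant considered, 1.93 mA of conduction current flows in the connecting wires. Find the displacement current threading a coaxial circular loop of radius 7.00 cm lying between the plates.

7.15×10^-4 A

Between the plates the displacement current equals the wire current: I_d = 1.93 mA = 1.93×10^-3 A.
Since J_d is uniform, the enclosed fraction is (r/R)² = 0.3705, giving I_d,enc = 7.15×10^-4 A.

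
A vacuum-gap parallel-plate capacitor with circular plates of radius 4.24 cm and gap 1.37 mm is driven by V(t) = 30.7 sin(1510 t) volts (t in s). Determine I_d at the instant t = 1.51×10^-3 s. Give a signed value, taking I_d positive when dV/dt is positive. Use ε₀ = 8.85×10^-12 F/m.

dV/dt = (30.7)(1510)·cos(2.2801) = -3.019×10^4 V/s.
I_d = C dV/dt with C = ε₀A/d = (8.85×10^-12)(5.648×10^-3)/(1.37×10^-3) = 3.649×10^-11 F, so I_d = (3.649×10^-11)(-3.019×10^4) = -1.10×10^-6 A.

-1.10×10^-6 A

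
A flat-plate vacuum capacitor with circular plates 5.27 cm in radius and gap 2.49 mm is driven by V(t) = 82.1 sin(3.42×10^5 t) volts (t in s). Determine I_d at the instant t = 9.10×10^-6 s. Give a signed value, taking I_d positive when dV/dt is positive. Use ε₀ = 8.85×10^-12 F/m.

dV/dt = (82.1)(3.42×10^5)·cos(3.1122) = -2.807×10^7 V/s.
I_d = C dV/dt with C = ε₀A/d = (8.85×10^-12)(8.725×10^-3)/(2.49×10^-3) = 3.101×10^-11 F, so I_d = (3.101×10^-11)(-2.807×10^7) = -8.70×10^-4 A.

-8.70×10^-4 A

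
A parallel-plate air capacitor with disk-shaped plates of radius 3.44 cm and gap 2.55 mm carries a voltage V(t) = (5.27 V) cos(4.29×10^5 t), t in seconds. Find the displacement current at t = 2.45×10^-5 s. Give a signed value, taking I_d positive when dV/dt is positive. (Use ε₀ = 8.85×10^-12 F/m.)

C = ε₀A/d = (8.85×10^-12)(3.718×10^-3)/(2.55×10^-3) = 1.290×10^-11 F. dV/dt = V₀ω·−sin(ωt); at ωt = 10.5105 rad this factor is 0.8846.
I_d = C dV/dt = (1.290×10^-11)(5.27)(4.29×10^5)(0.8846) = 2.58×10^-5 A.

2.58×10^-5 A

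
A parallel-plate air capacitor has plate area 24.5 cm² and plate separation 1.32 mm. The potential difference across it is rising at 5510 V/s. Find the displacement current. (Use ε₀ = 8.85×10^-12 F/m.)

9.05×10^-8 A

The displacement current equals the charging current C dV/dt. With C = ε₀A/d = (8.85×10^-12)(2.45×10^-3)/(1.32×10^-3) = 1.643×10^-11 F, I_d = (1.643×10^-11)(5510) = 9.05×10^-8 A.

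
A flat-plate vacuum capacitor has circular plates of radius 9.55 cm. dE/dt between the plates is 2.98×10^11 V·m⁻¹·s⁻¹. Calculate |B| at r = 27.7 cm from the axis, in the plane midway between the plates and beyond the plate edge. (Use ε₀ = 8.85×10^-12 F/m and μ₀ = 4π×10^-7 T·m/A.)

Through the whole plate area (πR² = 0.02865 m²), I_d = ε₀ πR² dE/dt = 0.07556 A.
For r ≥ R the full I_d is enclosed: B = μ₀ I_d/(2πr) = (4π×10^-7)(0.07556)/(2π·0.277) = 5.46×10^-8 T.

5.46×10^-8 T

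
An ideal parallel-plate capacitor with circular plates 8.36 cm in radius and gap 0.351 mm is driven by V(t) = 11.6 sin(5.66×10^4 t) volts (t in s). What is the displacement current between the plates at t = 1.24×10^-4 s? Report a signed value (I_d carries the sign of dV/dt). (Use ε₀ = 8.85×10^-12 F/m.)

2.70×10^-4 A

dV/dt = (11.6)(5.66×10^4)·cos(7.0184) = 4.870×10^5 V/s.
I_d = C dV/dt with C = ε₀A/d = (8.85×10^-12)(0.02196)/(3.51×10^-4) = 5.537×10^-10 F, so I_d = (5.537×10^-10)(4.870×10^5) = 2.70×10^-4 A.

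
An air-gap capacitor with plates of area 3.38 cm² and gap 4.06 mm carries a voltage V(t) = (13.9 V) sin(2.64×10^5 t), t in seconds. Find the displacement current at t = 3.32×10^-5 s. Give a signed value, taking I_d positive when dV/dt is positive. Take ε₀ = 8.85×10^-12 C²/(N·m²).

-2.14×10^-6 A

C = ε₀A/d = (8.85×10^-12)(3.38×10^-4)/(4.06×10^-3) = 7.368×10^-13 F. dV/dt = V₀ω·cos(ωt); at ωt = 8.7648 rad this factor is -0.7900.
I_d = C dV/dt = (7.368×10^-13)(13.9)(2.64×10^5)(-0.7900) = -2.14×10^-6 A.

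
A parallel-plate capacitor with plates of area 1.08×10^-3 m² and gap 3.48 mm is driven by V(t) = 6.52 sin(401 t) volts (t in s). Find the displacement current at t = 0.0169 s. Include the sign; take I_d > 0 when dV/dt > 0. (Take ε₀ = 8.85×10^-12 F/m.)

6.32×10^-9 A

C = ε₀A/d = (8.85×10^-12)(1.08×10^-3)/(3.48×10^-3) = 2.747×10^-12 F. dV/dt = V₀ω·cos(ωt); at ωt = 6.7769 rad this factor is 0.8806.
I_d = C dV/dt = (2.747×10^-12)(6.52)(401)(0.8806) = 6.32×10^-9 A.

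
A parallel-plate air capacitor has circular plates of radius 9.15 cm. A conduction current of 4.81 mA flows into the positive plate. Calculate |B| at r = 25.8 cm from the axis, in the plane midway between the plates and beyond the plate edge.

Between the plates the displacement current equals the wire current: I_d = 4.81 mA = 4.81×10^-3 A.
For r ≥ R the full I_d is enclosed: B = μ₀ I_d/(2πr) = (4π×10^-7)(4.81×10^-3)/(2π·0.258) = 3.73×10^-9 T.

3.73×10^-9 T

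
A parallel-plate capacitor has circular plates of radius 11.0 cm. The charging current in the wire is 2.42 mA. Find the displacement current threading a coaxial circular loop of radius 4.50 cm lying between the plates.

Between the plates the displacement current equals the wire current: I_d = 2.42 mA = 2.42×10^-3 A.
The field is uniform, so I_d,enc = I_d (r/R)² = (2.42×10^-3)(4.50/11.0)² = 4.05×10^-4 A.

4.05×10^-4 A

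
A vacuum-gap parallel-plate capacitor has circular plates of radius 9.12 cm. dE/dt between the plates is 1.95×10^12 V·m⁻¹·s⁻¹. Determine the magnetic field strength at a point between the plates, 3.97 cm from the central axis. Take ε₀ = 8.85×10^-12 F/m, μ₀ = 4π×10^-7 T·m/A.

I_d = ε₀ dΦ_E/dt = ε₀ πR² (dE/dt) = (8.85×10^-12)(0.02613)(1.95×10^12) = 0.4509 A through the full plate area.
An Ampèrian loop of radius r encloses a fraction (r/R)² of I_d. Then B·2πr = μ₀ I_d (r/R)², giving B = μ₀ I_d r/(2πR²) = 4.30×10^-7 T.

4.30×10^-7 T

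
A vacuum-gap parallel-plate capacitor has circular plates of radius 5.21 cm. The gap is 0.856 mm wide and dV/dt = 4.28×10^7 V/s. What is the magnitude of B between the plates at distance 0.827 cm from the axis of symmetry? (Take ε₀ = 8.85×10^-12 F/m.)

I_d = C dV/dt with C = ε₀πR²/d = 8.817×10^-11 F, so I_d = (8.817×10^-11)(4.28×10^7) = 3.774×10^-3 A.
An Ampèrian loop of radius r encloses a fraction (r/R)² of I_d. Then B·2πr = μ₀ I_d (r/R)², giving B = μ₀ I_d r/(2πR²) = 2.30×10^-9 T.

2.30×10^-9 T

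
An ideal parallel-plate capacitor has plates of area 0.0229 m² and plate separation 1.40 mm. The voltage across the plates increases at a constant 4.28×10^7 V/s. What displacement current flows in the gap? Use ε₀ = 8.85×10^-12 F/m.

C = ε₀A/d = (8.85×10^-12)(0.0229)/(1.40×10^-3) = 1.448×10^-10 F.
I_d = C dV/dt = (1.448×10^-10)(4.28×10^7) = 6.20×10^-3 A.

6.20×10^-3 A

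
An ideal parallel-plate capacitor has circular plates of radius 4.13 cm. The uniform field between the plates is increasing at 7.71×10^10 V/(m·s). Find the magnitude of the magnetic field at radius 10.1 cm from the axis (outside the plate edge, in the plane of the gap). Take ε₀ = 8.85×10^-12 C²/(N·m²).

7.24×10^-9 T

Total displacement current: I_d = ε₀(πR²)(dE/dt) = (8.85×10^-12)(5.359×10^-3)(7.71×10^10) = 3.657×10^-3 A.
With r > R the enclosed displacement current is the full I_d; B = μ₀ I_d / (2πr) = 7.24×10^-9 T.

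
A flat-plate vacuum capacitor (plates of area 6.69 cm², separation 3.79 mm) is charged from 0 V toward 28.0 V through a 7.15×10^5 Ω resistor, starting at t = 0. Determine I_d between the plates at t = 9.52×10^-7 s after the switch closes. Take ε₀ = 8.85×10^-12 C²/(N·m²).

1.67×10^-5 A

With C = ε₀A/d = (8.85×10^-12)(6.69×10^-4)/(3.79×10^-3) = 1.562×10^-12 F, the time constant is τ = RC = 1.117×10^-6 s, so t/τ = 0.8523 and e^(−t/τ) = 0.4264.
I_d = I_cond = (V₀/R) e^(−t/τ) = (3.916×10^-5)(0.4264) = 1.67×10^-5 A.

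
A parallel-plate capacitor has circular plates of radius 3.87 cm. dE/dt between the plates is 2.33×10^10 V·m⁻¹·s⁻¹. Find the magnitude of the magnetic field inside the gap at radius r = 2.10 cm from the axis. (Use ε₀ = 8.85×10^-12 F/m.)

Through the whole plate area (πR² = 4.705×10^-3 m²), I_d = ε₀ πR² dE/dt = 9.702×10^-4 A.
For r < R the Ampère–Maxwell law gives B(2πr) = μ₀ I_d (r²/R²), so B = μ₀ I_d r/(2πR²) = (4π×10^-7)(9.702×10^-4)(0.0210)/(2π·0.0387²) = 2.72×10^-9 T.

2.72×10^-9 T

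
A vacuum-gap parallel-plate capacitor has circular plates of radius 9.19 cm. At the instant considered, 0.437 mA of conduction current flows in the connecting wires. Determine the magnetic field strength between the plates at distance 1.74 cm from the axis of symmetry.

1.80×10^-10 T

No conduction current crosses the gap, so I_d there equals the 4.37×10^-4 A in the leads.
For r < R the Ampère–Maxwell law gives B(2πr) = μ₀ I_d (r²/R²), so B = μ₀ I_d r/(2πR²) = (4π×10^-7)(4.37×10^-4)(0.0174)/(2π·0.0919²) = 1.80×10^-10 T.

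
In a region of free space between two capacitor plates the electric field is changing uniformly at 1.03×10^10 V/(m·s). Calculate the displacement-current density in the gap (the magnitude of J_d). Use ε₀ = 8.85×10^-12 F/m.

J_d = ε₀ ∂E/∂t, so J_d = 0.0912 A/m².

0.0912 A/m²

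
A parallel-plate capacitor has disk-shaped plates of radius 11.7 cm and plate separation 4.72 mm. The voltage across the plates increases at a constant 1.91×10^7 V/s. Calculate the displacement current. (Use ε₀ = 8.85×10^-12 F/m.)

1.54×10^-3 A

C = ε₀A/d = (8.85×10^-12)(0.04301)/(4.72×10^-3) = 8.064×10^-11 F.
I_d = C dV/dt = (8.064×10^-11)(1.91×10^7) = 1.54×10^-3 A.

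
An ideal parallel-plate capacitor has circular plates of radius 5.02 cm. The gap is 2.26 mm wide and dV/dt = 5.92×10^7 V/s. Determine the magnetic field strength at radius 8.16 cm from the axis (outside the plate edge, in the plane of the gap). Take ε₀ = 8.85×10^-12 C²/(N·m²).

dE/dt = (dV/dt)/d = 2.619×10^10 V/(m·s); I_d = ε₀(πR²)(dE/dt) = (8.85×10^-12)(7.917×10^-3)(2.619×10^10) = 1.835×10^-3 A.
Outside the plates the loop encloses all of I_d, so B·2πr = μ₀ I_d and B = 4.50×10^-9 T.

4.50×10^-9 T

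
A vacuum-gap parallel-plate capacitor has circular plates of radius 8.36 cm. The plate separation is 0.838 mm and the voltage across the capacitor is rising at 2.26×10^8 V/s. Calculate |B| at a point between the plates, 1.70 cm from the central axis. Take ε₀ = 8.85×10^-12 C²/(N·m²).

2.55×10^-8 T

With E = V/d, dE/dt = 2.697×10^11 V/(m·s) and πR² = 0.02196 m², giving I_d = ε₀ πR² dE/dt = 0.05242 A.
∮B·dl = μ₀ I_d,enc with I_d,enc = I_d r²/R² = 2.168×10^-3 A; so B = μ₀ I_d,enc/(2πr) = 2.55×10^-8 T.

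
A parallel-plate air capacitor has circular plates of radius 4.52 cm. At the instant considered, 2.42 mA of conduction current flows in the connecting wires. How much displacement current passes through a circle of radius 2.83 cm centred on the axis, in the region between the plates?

By continuity the displacement current in the gap matches the conduction current: I_d = 2.42×10^-3 A.
Since J_d is uniform, the enclosed fraction is (r/R)² = 0.3920, giving I_d,enc = 9.49×10^-4 A.

9.49×10^-4 A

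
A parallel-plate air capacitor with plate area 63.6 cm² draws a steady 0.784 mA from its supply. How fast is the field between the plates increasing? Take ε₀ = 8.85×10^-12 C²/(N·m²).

1.39×10^10 V/(m·s)

By continuity, I_d in the gap equals the 0.784 mA flowing in the wire.
Then dE/dt = I_d/(ε₀A) = 1.39×10^10 V/(m·s).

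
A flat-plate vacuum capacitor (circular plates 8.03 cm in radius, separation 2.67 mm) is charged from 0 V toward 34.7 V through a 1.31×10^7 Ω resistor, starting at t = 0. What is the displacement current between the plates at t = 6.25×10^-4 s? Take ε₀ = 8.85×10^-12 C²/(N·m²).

1.30×10^-6 A

C = ε₀A/d = (8.85×10^-12)(0.02026)/(2.67×10^-3) = 6.715×10^-11 F and τ = RC = 8.797×10^-4 s. I_d in the gap equals the RC charging current.
I_d(t) = (V₀/R) e^(−t/τ) = 2.649×10^-6 · e^(−0.7105) = 1.30×10^-6 A.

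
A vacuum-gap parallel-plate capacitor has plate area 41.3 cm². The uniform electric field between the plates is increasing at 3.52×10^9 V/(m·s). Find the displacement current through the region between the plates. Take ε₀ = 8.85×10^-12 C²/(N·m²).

1.29×10^-4 A

With a uniform field, Φ_E = EA, so I_d = ε₀ A dE/dt = 1.29×10^-4 A.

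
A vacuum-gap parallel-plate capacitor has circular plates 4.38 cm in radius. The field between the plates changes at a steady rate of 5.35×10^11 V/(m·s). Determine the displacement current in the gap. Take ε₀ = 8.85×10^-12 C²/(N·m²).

I_d = ε₀ A (dE/dt) = (8.85×10^-12)(6.027×10^-3 m²)(5.35×10^11) = 0.0285 A.

0.0285 A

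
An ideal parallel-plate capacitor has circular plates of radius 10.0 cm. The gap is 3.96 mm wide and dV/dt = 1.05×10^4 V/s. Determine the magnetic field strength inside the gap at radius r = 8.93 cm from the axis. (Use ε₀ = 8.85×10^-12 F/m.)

1.32×10^-12 T

With E = V/d, dE/dt = 2.652×10^6 V/(m·s) and πR² = 0.03142 m², giving I_d = ε₀ πR² dE/dt = 7.374×10^-7 A.
∮B·dl = μ₀ I_d,enc with I_d,enc = I_d r²/R² = 5.880×10^-7 A; so B = μ₀ I_d,enc/(2πr) = 1.32×10^-12 T.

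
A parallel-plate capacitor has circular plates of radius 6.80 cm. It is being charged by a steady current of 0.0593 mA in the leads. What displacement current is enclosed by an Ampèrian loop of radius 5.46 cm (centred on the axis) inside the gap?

By continuity the displacement current in the gap matches the conduction current: I_d = 5.93×10^-5 A.
Since J_d is uniform, the enclosed fraction is (r/R)² = 0.6447, giving I_d,enc = 3.82×10^-5 A.

3.82×10^-5 A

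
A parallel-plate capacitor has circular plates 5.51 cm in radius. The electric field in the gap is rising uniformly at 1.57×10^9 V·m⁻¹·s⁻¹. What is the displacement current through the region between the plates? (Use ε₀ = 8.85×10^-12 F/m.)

1.33×10^-4 A

I_d = ε₀ A (dE/dt) = (8.85×10^-12)(9.538×10^-3 m²)(1.57×10^9) = 1.33×10^-4 A.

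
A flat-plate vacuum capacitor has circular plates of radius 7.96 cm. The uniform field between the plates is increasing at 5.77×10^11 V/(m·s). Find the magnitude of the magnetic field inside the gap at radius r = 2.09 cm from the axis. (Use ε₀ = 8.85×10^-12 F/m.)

I_d = ε₀ dΦ_E/dt = ε₀ πR² (dE/dt) = (8.85×10^-12)(0.01991)(5.77×10^11) = 0.1017 A through the full plate area.
For r < R the Ampère–Maxwell law gives B(2πr) = μ₀ I_d (r²/R²), so B = μ₀ I_d r/(2πR²) = (4π×10^-7)(0.1017)(0.0209)/(2π·0.0796²) = 6.71×10^-8 T.

6.71×10^-8 T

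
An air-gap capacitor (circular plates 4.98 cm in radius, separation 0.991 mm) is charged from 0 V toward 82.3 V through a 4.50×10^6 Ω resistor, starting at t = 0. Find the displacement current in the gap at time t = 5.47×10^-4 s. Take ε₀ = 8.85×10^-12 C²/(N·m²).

C = ε₀A/d = (8.85×10^-12)(7.791×10^-3)/(9.91×10^-4) = 6.958×10^-11 F and τ = RC = 3.131×10^-4 s. I_d in the gap equals the RC charging current.
I_d(t) = (V₀/R) e^(−t/τ) = 1.829×10^-5 · e^(−1.747) = 3.19×10^-6 A.

3.19×10^-6 A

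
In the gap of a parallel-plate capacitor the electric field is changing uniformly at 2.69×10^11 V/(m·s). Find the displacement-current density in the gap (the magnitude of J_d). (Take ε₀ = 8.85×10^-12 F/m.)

J_d = ε₀ dE/dt = (8.85×10^-12)(2.69×10^11) = 2.38 A/m².

2.38 A/m²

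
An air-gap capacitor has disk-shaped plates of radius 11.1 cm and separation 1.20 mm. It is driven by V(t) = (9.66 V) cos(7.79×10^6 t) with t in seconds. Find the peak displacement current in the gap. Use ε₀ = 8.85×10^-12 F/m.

(dE/dt)_max = V₀ω/d = 6.271×10^10 V/(m·s); ω = 7.79×10^6 rad/s.
I_d,max = ε₀ A (dE/dt)_max = (8.85×10^-12)(0.03871)(6.271×10^10) = 0.0215 A.

0.0215 A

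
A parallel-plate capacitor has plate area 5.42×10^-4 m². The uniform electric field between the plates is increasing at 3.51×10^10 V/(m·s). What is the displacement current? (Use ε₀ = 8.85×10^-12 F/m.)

1.68×10^-4 A

With a uniform field, Φ_E = EA, so I_d = ε₀ A dE/dt = 1.68×10^-4 A.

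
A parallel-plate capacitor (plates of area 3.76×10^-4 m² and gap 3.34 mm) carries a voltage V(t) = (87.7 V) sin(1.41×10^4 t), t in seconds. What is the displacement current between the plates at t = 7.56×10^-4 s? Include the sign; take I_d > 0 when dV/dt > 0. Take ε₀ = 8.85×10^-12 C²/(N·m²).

-4.06×10^-7 A

dV/dt = (87.7)(1.41×10^4)·cos(10.6596) = -4.077×10^5 V/s.
I_d = C dV/dt with C = ε₀A/d = (8.85×10^-12)(3.76×10^-4)/(3.34×10^-3) = 9.963×10^-13 F, so I_d = (9.963×10^-13)(-4.077×10^5) = -4.06×10^-7 A.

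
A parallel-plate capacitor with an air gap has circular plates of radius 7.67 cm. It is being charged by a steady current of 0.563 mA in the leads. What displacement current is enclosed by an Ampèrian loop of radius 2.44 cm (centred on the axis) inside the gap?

5.70×10^-5 A

No conduction current crosses the gap, so I_d there equals the 5.63×10^-4 A in the leads.
Through an area πr² the displacement current is I_d·(πr²/πR²) = I_d (r/R)² = 5.70×10^-5 A.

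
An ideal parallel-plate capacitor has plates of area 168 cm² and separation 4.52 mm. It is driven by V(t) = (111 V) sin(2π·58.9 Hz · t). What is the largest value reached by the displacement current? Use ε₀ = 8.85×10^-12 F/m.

C = ε₀A/d = (8.85×10^-12)(0.0168)/(4.52×10^-3) = 3.289×10^-11 F; ω = 2πf = 370.1 rad/s.
I_d = C dV/dt, so |I_d|_max = C V₀ ω = (3.289×10^-11)(111)(370.1) = 1.35×10^-6 A.

1.35×10^-6 A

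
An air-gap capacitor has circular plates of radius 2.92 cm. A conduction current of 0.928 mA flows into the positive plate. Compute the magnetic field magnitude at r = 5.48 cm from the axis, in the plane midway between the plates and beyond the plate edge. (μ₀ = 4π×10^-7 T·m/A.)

By continuity the displacement current in the gap matches the conduction current: I_d = 9.28×10^-4 A.
Outside the plates the loop encloses all of I_d, so B·2πr = μ₀ I_d and B = 3.39×10^-9 T.

3.39×10^-9 T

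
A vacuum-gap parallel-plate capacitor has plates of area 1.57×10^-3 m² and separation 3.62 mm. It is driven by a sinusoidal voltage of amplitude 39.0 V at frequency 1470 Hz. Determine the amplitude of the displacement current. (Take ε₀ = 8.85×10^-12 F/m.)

1.38×10^-6 A

The displacement current equals the conduction current C dV/dt, which peaks at C V₀ ω.
With C = ε₀A/d = (8.85×10^-12)(1.57×10^-3)/(3.62×10^-3) = 3.838×10^-12 F and ω = 2πf = 9236 rad/s, I_d,max = (3.838×10^-12)(39.0)(9236) = 1.38×10^-6 A.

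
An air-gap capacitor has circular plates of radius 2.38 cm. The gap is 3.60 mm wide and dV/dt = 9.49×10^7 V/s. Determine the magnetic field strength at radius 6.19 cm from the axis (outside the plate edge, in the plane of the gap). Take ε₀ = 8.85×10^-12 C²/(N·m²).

I_d = C dV/dt with C = ε₀πR²/d = 4.376×10^-12 F, so I_d = (4.376×10^-12)(9.49×10^7) = 4.153×10^-4 A.
Outside the plates the loop encloses all of I_d, so B·2πr = μ₀ I_d and B = 1.34×10^-9 T.

1.34×10^-9 T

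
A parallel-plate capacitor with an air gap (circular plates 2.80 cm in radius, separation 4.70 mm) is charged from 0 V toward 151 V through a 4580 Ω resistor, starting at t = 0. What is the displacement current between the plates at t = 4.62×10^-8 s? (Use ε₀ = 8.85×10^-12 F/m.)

3.75×10^-3 A

C = ε₀A/d = (8.85×10^-12)(2.463×10^-3)/(4.70×10^-3) = 4.638×10^-12 F, so τ = RC = 2.124×10^-8 s.
The conduction current is I(t) = (V₀/R) e^(−t/τ), and the displacement current between the plates equals it.
t/τ = 2.175; I_d = (151/4580) · e^(−2.175) = (0.03297)(0.1136) = 3.75×10^-3 A.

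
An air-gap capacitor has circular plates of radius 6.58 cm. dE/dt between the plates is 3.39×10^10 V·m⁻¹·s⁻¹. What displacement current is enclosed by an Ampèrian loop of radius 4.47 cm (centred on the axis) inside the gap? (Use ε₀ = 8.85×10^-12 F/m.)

I_d = ε₀ dΦ_E/dt = ε₀ πR² (dE/dt) = (8.85×10^-12)(0.01360)(3.39×10^10) = 4.080×10^-3 A through the full plate area.
Through an area πr² the displacement current is I_d·(πr²/πR²) = I_d (r/R)² = 1.88×10^-3 A.

1.88×10^-3 A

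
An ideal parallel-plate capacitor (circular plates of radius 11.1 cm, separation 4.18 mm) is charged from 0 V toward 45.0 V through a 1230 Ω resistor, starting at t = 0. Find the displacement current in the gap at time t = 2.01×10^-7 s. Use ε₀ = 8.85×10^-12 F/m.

4.98×10^-3 A

C = ε₀A/d = (8.85×10^-12)(0.03871)/(4.18×10^-3) = 8.196×10^-11 F, so τ = RC = 1.008×10^-7 s.
The conduction current is I(t) = (V₀/R) e^(−t/τ), and the displacement current between the plates equals it.
t/τ = 1.994; I_d = (45.0/1230) · e^(−1.994) = (0.03659)(0.1361) = 4.98×10^-3 A.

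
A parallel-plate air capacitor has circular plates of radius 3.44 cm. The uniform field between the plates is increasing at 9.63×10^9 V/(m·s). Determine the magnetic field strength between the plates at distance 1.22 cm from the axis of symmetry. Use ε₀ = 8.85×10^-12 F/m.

Through the whole plate area (πR² = 3.718×10^-3 m²), I_d = ε₀ πR² dE/dt = 3.169×10^-4 A.
∮B·dl = μ₀ I_d,enc with I_d,enc = I_d r²/R² = 3.986×10^-5 A; so B = μ₀ I_d,enc/(2πr) = 6.53×10^-10 T.

6.53×10^-10 T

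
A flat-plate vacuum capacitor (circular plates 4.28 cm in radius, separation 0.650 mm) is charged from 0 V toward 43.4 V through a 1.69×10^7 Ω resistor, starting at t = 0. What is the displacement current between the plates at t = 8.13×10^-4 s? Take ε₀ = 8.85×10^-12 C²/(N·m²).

1.39×10^-6 A

With C = ε₀A/d = (8.85×10^-12)(5.755×10^-3)/(6.50×10^-4) = 7.836×10^-11 F, the time constant is τ = RC = 1.324×10^-3 s, so t/τ = 0.6140 and e^(−t/τ) = 0.5412.
I_d = I_cond = (V₀/R) e^(−t/τ) = (2.568×10^-6)(0.5412) = 1.39×10^-6 A.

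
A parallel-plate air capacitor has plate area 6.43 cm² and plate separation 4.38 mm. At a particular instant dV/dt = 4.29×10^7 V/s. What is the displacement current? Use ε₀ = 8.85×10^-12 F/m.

C = ε₀A/d = (8.85×10^-12)(6.43×10^-4)/(4.38×10^-3) = 1.299×10^-12 F.
I_d = C dV/dt = (1.299×10^-12)(4.29×10^7) = 5.57×10^-5 A.

5.57×10^-5 A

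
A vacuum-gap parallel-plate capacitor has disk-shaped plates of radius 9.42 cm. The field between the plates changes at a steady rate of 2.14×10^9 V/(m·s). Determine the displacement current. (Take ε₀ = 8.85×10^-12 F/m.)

5.28×10^-4 A

With a uniform field, Φ_E = EA, so I_d = ε₀ A dE/dt = 5.28×10^-4 A.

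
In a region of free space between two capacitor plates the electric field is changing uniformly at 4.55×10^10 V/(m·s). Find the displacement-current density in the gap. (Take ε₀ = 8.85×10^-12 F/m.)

0.403 A/m²

J_d = ε₀ dE/dt = (8.85×10^-12)(4.55×10^10) = 0.403 A/m².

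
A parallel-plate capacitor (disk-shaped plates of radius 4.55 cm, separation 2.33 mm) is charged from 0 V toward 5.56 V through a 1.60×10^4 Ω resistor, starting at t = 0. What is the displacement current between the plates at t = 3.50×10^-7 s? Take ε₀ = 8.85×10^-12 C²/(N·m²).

1.43×10^-4 A

C = ε₀A/d = (8.85×10^-12)(6.504×10^-3)/(2.33×10^-3) = 2.470×10^-11 F, so τ = RC = 3.952×10^-7 s.
The conduction current is I(t) = (V₀/R) e^(−t/τ), and the displacement current between the plates equals it.
t/τ = 0.8856; I_d = (5.56/1.60×10^4) · e^(−0.8856) = (3.475×10^-4)(0.4125) = 1.43×10^-4 A.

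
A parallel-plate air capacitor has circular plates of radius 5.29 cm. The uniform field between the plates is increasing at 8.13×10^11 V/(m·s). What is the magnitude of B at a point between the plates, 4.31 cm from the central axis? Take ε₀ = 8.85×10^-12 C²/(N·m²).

Through the whole plate area (πR² = 8.791×10^-3 m²), I_d = ε₀ πR² dE/dt = 0.06325 A.
An Ampèrian loop of radius r encloses a fraction (r/R)² of I_d. Then B·2πr = μ₀ I_d (r/R)², giving B = μ₀ I_d r/(2πR²) = 1.95×10^-7 T.

1.95×10^-7 T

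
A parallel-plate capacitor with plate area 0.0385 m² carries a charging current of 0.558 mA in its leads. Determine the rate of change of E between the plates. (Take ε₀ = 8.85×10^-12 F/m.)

1.64×10^9 V/(m·s)

Charge continuity gives I_d = I = 5.58×10^-4 A between the plates.
Inverting I_d = ε₀ A dE/dt gives dE/dt = 5.58×10^-4 / (8.85×10^-12 · 0.0385) = 1.64×10^9 V/(m·s).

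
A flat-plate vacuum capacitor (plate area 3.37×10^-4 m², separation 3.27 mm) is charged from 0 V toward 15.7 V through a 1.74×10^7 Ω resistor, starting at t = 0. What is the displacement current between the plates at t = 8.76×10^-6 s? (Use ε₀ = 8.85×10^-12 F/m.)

5.20×10^-7 A

C = ε₀A/d = (8.85×10^-12)(3.37×10^-4)/(3.27×10^-3) = 9.121×10^-13 F and τ = RC = 1.587×10^-5 s. I_d in the gap equals the RC charging current.
I_d(t) = (V₀/R) e^(−t/τ) = 9.023×10^-7 · e^(−0.5520) = 5.20×10^-7 A.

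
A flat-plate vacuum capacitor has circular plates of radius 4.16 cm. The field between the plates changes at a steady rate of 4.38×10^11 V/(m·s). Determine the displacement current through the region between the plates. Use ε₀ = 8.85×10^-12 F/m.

0.0211 A

The displacement current is ε₀ times dΦ_E/dt = ε₀ A dE/dt = (8.85×10^-12)(5.437×10^-3)(4.38×10^11) = 0.0211 A.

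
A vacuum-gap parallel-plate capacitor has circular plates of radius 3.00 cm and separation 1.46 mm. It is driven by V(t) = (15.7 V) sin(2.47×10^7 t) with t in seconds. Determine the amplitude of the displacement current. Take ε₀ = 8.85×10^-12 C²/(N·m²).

(dE/dt)_max = V₀ω/d = 2.656×10^11 V/(m·s); ω = 2.47×10^7 rad/s.
I_d,max = ε₀ A (dE/dt)_max = (8.85×10^-12)(2.827×10^-3)(2.656×10^11) = 6.65×10^-3 A.

6.65×10^-3 A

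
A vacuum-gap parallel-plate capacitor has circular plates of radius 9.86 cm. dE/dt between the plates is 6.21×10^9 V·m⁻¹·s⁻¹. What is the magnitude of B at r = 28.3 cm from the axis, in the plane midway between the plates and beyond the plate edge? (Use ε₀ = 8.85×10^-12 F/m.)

Total displacement current: I_d = ε₀(πR²)(dE/dt) = (8.85×10^-12)(0.03054)(6.21×10^9) = 1.678×10^-3 A.
With r > R the enclosed displacement current is the full I_d; B = μ₀ I_d / (2πr) = 1.19×10^-9 T.

1.19×10^-9 T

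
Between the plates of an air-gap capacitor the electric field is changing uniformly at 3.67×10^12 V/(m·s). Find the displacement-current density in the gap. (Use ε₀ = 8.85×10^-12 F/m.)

32.5 A/m²

The displacement-current density is ε₀ ∂E/∂t = (8.85×10^-12)(3.67×10^12) = 32.5 A/m².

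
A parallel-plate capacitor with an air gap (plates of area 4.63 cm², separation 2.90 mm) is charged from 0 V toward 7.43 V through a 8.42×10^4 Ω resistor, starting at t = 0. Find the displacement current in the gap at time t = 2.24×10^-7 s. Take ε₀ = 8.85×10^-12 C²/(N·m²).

C = ε₀A/d = (8.85×10^-12)(4.63×10^-4)/(2.90×10^-3) = 1.413×10^-12 F and τ = RC = 1.190×10^-7 s. I_d in the gap equals the RC charging current.
I_d(t) = (V₀/R) e^(−t/τ) = 8.824×10^-5 · e^(−1.882) = 1.34×10^-5 A.

1.34×10^-5 A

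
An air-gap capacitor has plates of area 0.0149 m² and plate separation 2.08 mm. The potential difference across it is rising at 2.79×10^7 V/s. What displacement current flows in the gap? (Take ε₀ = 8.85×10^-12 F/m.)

E = V/d so dE/dt = (dV/dt)/d = 1.341×10^10 V/(m·s), and I_d = ε₀ A dE/dt = (8.85×10^-12)(0.0149)(1.341×10^10) = 1.77×10^-3 A.

1.77×10^-3 A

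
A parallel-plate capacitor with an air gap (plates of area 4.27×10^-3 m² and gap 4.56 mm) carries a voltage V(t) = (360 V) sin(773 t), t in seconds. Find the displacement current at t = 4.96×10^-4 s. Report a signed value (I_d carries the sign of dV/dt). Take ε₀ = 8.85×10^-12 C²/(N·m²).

2.14×10^-6 A

dV/dt = (360)(773)·cos(0.383408) = 2.581×10^5 V/s.
I_d = C dV/dt with C = ε₀A/d = (8.85×10^-12)(4.27×10^-3)/(4.56×10^-3) = 8.287×10^-12 F, so I_d = (8.287×10^-12)(2.581×10^5) = 2.14×10^-6 A.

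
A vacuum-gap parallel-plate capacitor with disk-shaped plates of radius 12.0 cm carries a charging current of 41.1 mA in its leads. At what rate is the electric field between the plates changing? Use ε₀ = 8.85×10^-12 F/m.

The displacement current between the plates equals the conduction current, I_d = 41.1 mA.
Since I_d = ε₀ A dE/dt, dE/dt = I_d/(ε₀A) = (0.0411)/((8.85×10^-12)(0.04524)) = 1.03×10^11 V/(m·s).

1.03×10^11 V/(m·s)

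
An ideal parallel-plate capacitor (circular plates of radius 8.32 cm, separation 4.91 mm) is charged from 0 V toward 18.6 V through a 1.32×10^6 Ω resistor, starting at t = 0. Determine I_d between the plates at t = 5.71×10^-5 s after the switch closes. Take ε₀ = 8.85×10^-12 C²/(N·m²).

C = ε₀A/d = (8.85×10^-12)(0.02175)/(4.91×10^-3) = 3.920×10^-11 F, so τ = RC = 5.174×10^-5 s.
The conduction current is I(t) = (V₀/R) e^(−t/τ), and the displacement current between the plates equals it.
t/τ = 1.104; I_d = (18.6/1.32×10^6) · e^(−1.104) = (1.409×10^-5)(0.3315) = 4.67×10^-6 A.

4.67×10^-6 A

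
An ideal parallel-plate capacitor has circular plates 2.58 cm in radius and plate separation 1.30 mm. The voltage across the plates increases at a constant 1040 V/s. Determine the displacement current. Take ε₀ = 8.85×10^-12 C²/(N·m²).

1.48×10^-8 A

E = V/d so dE/dt = (dV/dt)/d = 8.000×10^5 V/(m·s), and I_d = ε₀ A dE/dt = (8.85×10^-12)(2.091×10^-3)(8.000×10^5) = 1.48×10^-8 A.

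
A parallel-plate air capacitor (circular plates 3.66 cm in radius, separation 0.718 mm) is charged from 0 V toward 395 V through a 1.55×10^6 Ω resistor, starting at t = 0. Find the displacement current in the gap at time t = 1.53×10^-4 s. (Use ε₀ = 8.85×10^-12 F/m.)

With C = ε₀A/d = (8.85×10^-12)(4.208×10^-3)/(7.18×10^-4) = 5.187×10^-11 F, the time constant is τ = RC = 8.040×10^-5 s, so t/τ = 1.903 and e^(−t/τ) = 0.1491.
I_d = I_cond = (V₀/R) e^(−t/τ) = (2.548×10^-4)(0.1491) = 3.80×10^-5 A.

3.80×10^-5 A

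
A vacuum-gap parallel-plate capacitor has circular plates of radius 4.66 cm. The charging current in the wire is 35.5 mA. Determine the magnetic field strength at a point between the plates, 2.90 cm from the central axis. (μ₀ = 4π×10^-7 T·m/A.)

No conduction current crosses the gap, so I_d there equals the 0.0355 A in the leads.
An Ampèrian loop of radius r encloses a fraction (r/R)² of I_d. Then B·2πr = μ₀ I_d (r/R)², giving B = μ₀ I_d r/(2πR²) = 9.48×10^-8 T.

9.48×10^-8 T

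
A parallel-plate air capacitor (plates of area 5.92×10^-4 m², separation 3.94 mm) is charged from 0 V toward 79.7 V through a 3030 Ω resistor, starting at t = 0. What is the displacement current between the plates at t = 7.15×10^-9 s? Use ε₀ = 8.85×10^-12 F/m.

4.46×10^-3 A

C = ε₀A/d = (8.85×10^-12)(5.92×10^-4)/(3.94×10^-3) = 1.330×10^-12 F, so τ = RC = 4.030×10^-9 s.
The conduction current is I(t) = (V₀/R) e^(−t/τ), and the displacement current between the plates equals it.
t/τ = 1.774; I_d = (79.7/3030) · e^(−1.774) = (0.02630)(0.1697) = 4.46×10^-3 A.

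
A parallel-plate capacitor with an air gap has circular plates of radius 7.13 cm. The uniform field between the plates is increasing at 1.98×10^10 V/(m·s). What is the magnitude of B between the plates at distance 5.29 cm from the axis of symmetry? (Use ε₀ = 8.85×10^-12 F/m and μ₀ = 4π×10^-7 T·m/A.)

5.82×10^-9 T

I_d = ε₀ dΦ_E/dt = ε₀ πR² (dE/dt) = (8.85×10^-12)(0.01597)(1.98×10^10) = 2.798×10^-3 A through the full plate area.
An Ampèrian loop of radius r encloses a fraction (r/R)² of I_d. Then B·2πr = μ₀ I_d (r/R)², giving B = μ₀ I_d r/(2πR²) = 5.82×10^-9 T.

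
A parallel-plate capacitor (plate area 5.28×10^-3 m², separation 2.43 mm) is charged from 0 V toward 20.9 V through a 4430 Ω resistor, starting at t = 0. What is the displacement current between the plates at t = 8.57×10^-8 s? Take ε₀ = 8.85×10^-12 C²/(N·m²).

C = ε₀A/d = (8.85×10^-12)(5.28×10^-3)/(2.43×10^-3) = 1.923×10^-11 F, so τ = RC = 8.519×10^-8 s.
The conduction current is I(t) = (V₀/R) e^(−t/τ), and the displacement current between the plates equals it.
t/τ = 1.006; I_d = (20.9/4430) · e^(−1.006) = (4.718×10^-3)(0.3657) = 1.73×10^-3 A.

1.73×10^-3 A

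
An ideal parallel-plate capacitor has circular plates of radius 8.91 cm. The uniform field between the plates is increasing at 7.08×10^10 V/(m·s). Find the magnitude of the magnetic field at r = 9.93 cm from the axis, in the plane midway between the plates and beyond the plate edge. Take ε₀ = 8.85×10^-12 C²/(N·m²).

I_d = ε₀ dΦ_E/dt = ε₀ πR² (dE/dt) = (8.85×10^-12)(0.02494)(7.08×10^10) = 0.01563 A through the full plate area.
With r > R the enclosed displacement current is the full I_d; B = μ₀ I_d / (2πr) = 3.15×10^-8 T.

3.15×10^-8 T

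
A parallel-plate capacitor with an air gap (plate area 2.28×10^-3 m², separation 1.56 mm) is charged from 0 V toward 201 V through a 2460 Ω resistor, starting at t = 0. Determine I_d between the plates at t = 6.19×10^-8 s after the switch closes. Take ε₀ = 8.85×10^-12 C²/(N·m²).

0.0117 A

With C = ε₀A/d = (8.85×10^-12)(2.28×10^-3)/(1.56×10^-3) = 1.293×10^-11 F, the time constant is τ = RC = 3.181×10^-8 s, so t/τ = 1.946 and e^(−t/τ) = 0.1428.
I_d = I_cond = (V₀/R) e^(−t/τ) = (0.08171)(0.1428) = 0.0117 A.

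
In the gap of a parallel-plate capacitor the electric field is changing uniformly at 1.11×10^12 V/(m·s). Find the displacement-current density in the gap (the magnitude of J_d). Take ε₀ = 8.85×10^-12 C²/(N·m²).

9.82 A/m²

J_d = ε₀ dE/dt = (8.85×10^-12)(1.11×10^12) = 9.82 A/m².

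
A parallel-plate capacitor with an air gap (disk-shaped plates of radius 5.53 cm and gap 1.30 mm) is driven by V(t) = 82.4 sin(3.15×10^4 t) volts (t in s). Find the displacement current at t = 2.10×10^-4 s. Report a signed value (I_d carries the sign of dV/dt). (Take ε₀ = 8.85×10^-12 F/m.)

1.61×10^-4 A

C = ε₀A/d = (8.85×10^-12)(9.607×10^-3)/(1.30×10^-3) = 6.540×10^-11 F. dV/dt = V₀ω·cos(ωt); at ωt = 6.615 rad this factor is 0.9455.
I_d = C dV/dt = (6.540×10^-11)(82.4)(3.15×10^4)(0.9455) = 1.61×10^-4 A.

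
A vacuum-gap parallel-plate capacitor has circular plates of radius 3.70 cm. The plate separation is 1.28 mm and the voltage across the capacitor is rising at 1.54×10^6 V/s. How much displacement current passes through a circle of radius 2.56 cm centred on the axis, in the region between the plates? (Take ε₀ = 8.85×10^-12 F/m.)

2.19×10^-5 A

I_d = C dV/dt with C = ε₀πR²/d = 2.974×10^-11 F, so I_d = (2.974×10^-11)(1.54×10^6) = 4.580×10^-5 A.
Since J_d is uniform, the enclosed fraction is (r/R)² = 0.4787, giving I_d,enc = 2.19×10^-5 A.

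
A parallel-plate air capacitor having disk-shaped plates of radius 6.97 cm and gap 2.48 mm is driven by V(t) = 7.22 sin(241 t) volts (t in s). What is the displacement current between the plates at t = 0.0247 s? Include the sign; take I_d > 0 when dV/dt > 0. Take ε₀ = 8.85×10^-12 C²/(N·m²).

8.96×10^-8 A

dE/dt = (V₀ω/d)·cos(ωt) with ωt = 5.9527 rad: (7.22)(241)(0.9459)/(2.48×10^-3) = 6.637×10^5 V/(m·s).
I_d = ε₀ A dE/dt = (8.85×10^-12)(0.01526)(6.637×10^5) = 8.96×10^-8 A.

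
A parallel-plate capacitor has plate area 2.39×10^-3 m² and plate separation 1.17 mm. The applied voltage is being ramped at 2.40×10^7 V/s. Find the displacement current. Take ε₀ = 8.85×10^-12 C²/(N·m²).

The field between the plates is E = V/d, so dE/dt = (2.40×10^7)/(1.17×10^-3 m) = 2.051×10^10 V/(m·s).
I_d = ε₀ A (dE/dt) = (8.85×10^-12)(2.39×10^-3)(2.051×10^10) = 4.34×10^-4 A.

4.34×10^-4 A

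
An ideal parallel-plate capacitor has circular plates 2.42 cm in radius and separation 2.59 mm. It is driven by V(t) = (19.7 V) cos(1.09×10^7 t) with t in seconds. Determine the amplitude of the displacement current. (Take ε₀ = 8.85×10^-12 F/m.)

1.35×10^-3 A

C = ε₀A/d = (8.85×10^-12)(1.840×10^-3)/(2.59×10^-3) = 6.287×10^-12 F; ω = 1.09×10^7 rad/s.
I_d = C dV/dt, so |I_d|_max = C V₀ ω = (6.287×10^-12)(19.7)(1.09×10^7) = 1.35×10^-3 A.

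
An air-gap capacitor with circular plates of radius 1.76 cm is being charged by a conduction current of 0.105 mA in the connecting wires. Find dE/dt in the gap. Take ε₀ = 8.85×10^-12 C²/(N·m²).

1.22×10^10 V/(m·s)

Charge continuity gives I_d = I = 1.05×10^-4 A between the plates.
Inverting I_d = ε₀ A dE/dt gives dE/dt = 1.05×10^-4 / (8.85×10^-12 · 9.731×10^-4) = 1.22×10^10 V/(m·s).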